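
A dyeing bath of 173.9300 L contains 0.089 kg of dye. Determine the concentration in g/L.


Formula: Conc = dye_mass(kg) / volume(L) * 1000
Substituting: Conc = 0.089 / 173.9300 * 1000
Result: 0.5117 g/L


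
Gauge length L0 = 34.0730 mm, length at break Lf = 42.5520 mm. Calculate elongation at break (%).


Formula: Elongation = (Lf - L0) / L0 * 100
Substituting: Elongation = (42.5520 - 34.0730) / 34.0730 * 100
Result: 24.8848 %


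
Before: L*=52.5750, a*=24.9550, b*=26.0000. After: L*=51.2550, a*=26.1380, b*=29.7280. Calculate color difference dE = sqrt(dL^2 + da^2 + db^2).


dL = -1.3200, da = 1.1830, db = 3.7280
dE = sqrt((-1.3200)^2 + 1.1830^2 + 3.7280^2) = 4.1279


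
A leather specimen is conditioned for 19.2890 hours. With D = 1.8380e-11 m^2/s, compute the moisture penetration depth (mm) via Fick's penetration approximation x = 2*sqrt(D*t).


t = 19.2890 hr * 3600 = 69440.4000 s
D * t = 1.8380e-11 * 69440.4000 = 1.2763e-06
x = 2 * sqrt(D*t) = 2 * sqrt(1.2763e-06) = 0.00225948 m = 2.2595 mm


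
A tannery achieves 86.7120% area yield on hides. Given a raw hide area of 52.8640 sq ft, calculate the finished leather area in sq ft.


Formula: finished = raw * yield / 100
Substituting: finished = 52.8640 * 86.7120 / 100
Result: 45.8394 sq ft


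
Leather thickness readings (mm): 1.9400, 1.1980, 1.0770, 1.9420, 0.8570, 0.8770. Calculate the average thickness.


Formula: Average = sum / n
Substituting: Average = 7.8910 / 6
Result: 1.3152 mm


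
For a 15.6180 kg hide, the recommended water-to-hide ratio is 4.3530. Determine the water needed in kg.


Formula: Water = hide_weight * ratio
Substituting: Water = 15.6180 * 4.3530
Result: 67.9852 kg


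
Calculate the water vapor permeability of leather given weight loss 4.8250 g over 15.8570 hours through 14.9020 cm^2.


Formula: WVP = loss / (area * time)
Substituting: WVP = 4.8250 / (14.9020 * 15.8570)
Result: 0.0204189 g/(cm^2*hr)


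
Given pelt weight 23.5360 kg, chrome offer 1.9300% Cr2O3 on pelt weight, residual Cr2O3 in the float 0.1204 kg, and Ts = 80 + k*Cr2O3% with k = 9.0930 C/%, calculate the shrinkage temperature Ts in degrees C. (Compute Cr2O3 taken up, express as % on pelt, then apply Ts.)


Offered = pelt * offer_pct / 100 = 23.5360 * 1.9300 / 100 = 0.4542 kg
Uptake = offered - residual = 0.4542 - 0.1204 = 0.3338 kg
Cr2O3% on pelt = uptake / pelt * 100 = 0.3338 / 23.5360 * 100 = 1.4184 %
Ts = 80 + k * Cr2O3% = 80 + 9.0930 * 1.4184 = 92.8979 C


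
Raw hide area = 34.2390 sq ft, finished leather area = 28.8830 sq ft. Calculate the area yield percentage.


Formula: Yield = finished / raw * 100
Substituting: Yield = 28.8830 / 34.2390 * 100
Result: 84.3570 %


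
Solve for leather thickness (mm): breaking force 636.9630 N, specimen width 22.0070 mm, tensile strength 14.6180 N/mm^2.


Formula: t = F / (TS * w)
Substituting: t = 636.9630 / (14.6180 * 22.0070)
Result: 1.9800 mm


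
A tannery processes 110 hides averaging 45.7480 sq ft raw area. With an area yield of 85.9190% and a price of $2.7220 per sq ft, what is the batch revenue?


Raw_total = N * avg_area = 110 * 45.7480 = 5032.2800 sq ft
Finished = Raw_total * yield / 100 = 5032.2800 * 85.9190 / 100 = 4323.6847 sq ft
Value = Finished * price = 4323.6847 * 2.7220 = 11769.0696 $


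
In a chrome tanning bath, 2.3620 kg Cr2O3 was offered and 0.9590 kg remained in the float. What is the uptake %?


Formula: Uptake = (offered - residual) / offered * 100
Substituting: Uptake = (2.3620 - 0.9590) / 2.3620 * 100
Result: 59.3988 %


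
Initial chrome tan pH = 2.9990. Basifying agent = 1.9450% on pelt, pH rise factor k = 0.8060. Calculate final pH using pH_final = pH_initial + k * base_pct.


Formula: pH_final = pH_initial + k * base_pct
Substituting: pH_final = 2.9990 + 0.8060 * 1.9450
Result: 4.5667


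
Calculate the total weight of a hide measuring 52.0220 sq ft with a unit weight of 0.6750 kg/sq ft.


Formula: Weight = area * weight_per_sqft
Substituting: Weight = 52.0220 * 0.6750
Result: 35.1149 kg


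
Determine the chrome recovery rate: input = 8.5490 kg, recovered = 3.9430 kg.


Formula: Recovery = recovered / input * 100
Substituting: Recovery = 3.9430 / 8.5490 * 100
Result: 46.1224 %


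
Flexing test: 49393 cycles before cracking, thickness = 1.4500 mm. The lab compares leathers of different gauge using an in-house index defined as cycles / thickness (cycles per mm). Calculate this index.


Formula: Index = cycles / thickness
Substituting: Index = 49393 / 1.4500
Result: 34064.1379 cycles/mm


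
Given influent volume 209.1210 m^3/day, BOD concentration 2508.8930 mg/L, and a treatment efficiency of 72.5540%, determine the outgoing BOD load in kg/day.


Load_in = volume * conc / 1000 = 209.1210 * 2508.8930 / 1000 = 524.6622 kg/day
Removed = Load_in * eff / 100 = 524.6622 * 72.5540 / 100 = 380.6634 kg/day
Load_out = Load_in - Removed = 524.6622 - 380.6634 = 143.9988 kg/day


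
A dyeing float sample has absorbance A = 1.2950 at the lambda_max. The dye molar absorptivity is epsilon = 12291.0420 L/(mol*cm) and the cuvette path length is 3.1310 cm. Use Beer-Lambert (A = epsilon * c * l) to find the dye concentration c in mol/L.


Formula: c = A / (epsilon * l)
Substituting: c = 1.2950 / (12291.0420 * 3.1310)
Result: 3.3651e-05 mol/L


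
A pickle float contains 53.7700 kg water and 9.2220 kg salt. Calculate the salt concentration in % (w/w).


Formula: Conc = salt / (water + salt) * 100
Substituting: Conc = 9.2220 / (53.7700 + 9.2220) * 100
Result: 14.6400 %


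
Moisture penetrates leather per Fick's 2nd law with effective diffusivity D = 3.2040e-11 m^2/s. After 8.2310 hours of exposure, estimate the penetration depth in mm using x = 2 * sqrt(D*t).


t = 8.2310 hr * 3600 = 29631.6000 s
D * t = 3.2040e-11 * 29631.6000 = 9.4940e-07
x = 2 * sqrt(D*t) = 2 * sqrt(9.4940e-07) = 0.00194874 m = 1.9487 mm


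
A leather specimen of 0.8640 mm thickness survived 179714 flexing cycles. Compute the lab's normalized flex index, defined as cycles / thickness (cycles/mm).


Formula: Index = cycles / thickness
Substituting: Index = 179714 / 0.8640
Result: 208002.3148 cycles/mm


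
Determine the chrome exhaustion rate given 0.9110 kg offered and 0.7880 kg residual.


Formula: Uptake = (offered - residual) / offered * 100
Substituting: Uptake = (0.9110 - 0.7880) / 0.9110 * 100
Result: 13.5016 %


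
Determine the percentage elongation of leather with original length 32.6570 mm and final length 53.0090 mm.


Formula: Elongation = (Lf - L0) / L0 * 100
Substituting: Elongation = (53.0090 - 32.6570) / 32.6570 * 100
Result: 62.3205 %


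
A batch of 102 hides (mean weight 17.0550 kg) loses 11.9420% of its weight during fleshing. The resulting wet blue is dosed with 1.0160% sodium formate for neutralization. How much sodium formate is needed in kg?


Total_raw = N * avg_wt = 102 * 17.0550 = 1739.6100 kg
Substrate = Total_raw * (1 - loss/100) = 1739.6100 * (1 - 11.9420/100) = 1531.8658 kg
Neutralizer = Substrate * pct / 100 = 1531.8658 * 1.0160 / 100 = 15.5638 kg


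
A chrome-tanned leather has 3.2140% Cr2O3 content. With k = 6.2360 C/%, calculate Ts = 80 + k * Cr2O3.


Formula: Ts = 80 + k * Cr2O3
Substituting: Ts = 80 + 6.2360 * 3.2140
Result: 100.0425 C


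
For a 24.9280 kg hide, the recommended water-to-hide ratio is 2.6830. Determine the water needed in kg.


Formula: Water = hide_weight * ratio
Substituting: Water = 24.9280 * 2.6830
Result: 66.8818 kg


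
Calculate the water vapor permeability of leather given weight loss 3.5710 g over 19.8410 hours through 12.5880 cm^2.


Formula: WVP = loss / (area * time)
Substituting: WVP = 3.5710 / (12.5880 * 19.8410)
Result: 0.0142978 g/(cm^2*hr)


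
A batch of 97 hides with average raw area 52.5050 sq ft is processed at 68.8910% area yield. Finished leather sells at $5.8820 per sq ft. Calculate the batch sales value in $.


Raw_total = N * avg_area = 97 * 52.5050 = 5092.9850 sq ft
Finished = Raw_total * yield / 100 = 5092.9850 * 68.8910 / 100 = 3508.6083 sq ft
Value = Finished * price = 3508.6083 * 5.8820 = 20637.6340 $


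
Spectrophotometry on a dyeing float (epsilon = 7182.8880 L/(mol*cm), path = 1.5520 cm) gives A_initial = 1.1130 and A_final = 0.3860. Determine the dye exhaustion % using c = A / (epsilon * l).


c_initial = A_i / (epsilon * l) = 1.1130 / (7182.8880 * 1.5520) = 9.9840e-05 mol/L
c_final = A_f / (epsilon * l) = 0.3860 / (7182.8880 * 1.5520) = 3.4626e-05 mol/L
Exhaustion = (c_initial - c_final) / c_initial * 100 = (9.9840e-05 - 3.4626e-05) / 9.9840e-05 * 100 = 65.3190 %


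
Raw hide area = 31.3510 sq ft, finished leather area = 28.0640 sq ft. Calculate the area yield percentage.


Formula: Yield = finished / raw * 100
Substituting: Yield = 28.0640 / 31.3510 * 100
Result: 89.5155 %


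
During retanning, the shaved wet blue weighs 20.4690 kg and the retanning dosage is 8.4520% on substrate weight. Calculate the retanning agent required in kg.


Formula: Retan = substrate * pct / 100
Substituting: Retan = 20.4690 * 8.4520 / 100
Result: 1.7300 kg


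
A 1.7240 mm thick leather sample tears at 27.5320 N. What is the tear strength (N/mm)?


Formula: Tear strength = force / thickness
Substituting: Tear strength = 27.5320 / 1.7240
Result: 15.9698 N/mm


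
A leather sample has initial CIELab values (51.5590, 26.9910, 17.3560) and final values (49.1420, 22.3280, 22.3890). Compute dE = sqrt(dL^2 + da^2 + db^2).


dL = -2.4170, da = -4.6630, db = 5.0330
dE = sqrt((-2.4170)^2 + (-4.6630)^2 + 5.0330^2) = 7.2744


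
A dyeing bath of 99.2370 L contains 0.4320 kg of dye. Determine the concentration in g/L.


Formula: Conc = dye_mass(kg) / volume(L) * 1000
Substituting: Conc = 0.4320 / 99.2370 * 1000
Result: 4.3532 g/L


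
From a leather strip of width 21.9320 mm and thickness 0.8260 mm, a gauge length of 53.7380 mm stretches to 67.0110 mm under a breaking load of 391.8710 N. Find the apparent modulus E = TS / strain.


TS = F / (w * t) = 391.8710 / (21.9320 * 0.8260) = 21.6314 N/mm^2
strain = (Lf - L0) / L0 = (67.0110 - 53.7380) / 53.7380 = 0.2470
E = TS / strain = 21.6314 / 0.2470 = 87.5784 N/mm^2


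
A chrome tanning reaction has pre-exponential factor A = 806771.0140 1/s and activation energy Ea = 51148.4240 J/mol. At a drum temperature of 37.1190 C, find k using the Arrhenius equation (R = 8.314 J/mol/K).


T_K = T_C + 273.15 = 37.1190 + 273.15 = 310.2690 K
exponent = -Ea / (R * T_K) = -51148.4240 / (8.314 * 310.2690) = -19.8282
k = A * exp(exponent) = 806771.0140 * exp(-19.8282) = 0.00197452 1/s


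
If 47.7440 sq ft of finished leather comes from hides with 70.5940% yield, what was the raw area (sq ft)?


Formula: raw = finished * 100 / yield
Substituting: raw = 47.7440 * 100 / 70.5940
Result: 67.6318 sq ft


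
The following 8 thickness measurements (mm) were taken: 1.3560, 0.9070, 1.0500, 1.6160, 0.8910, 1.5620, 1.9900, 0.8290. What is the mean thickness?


Formula: Average = sum / n
Substituting: Average = 10.2010 / 8
Result: 1.2751 mm


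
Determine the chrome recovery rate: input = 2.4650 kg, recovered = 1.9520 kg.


Formula: Recovery = recovered / input * 100
Substituting: Recovery = 1.9520 / 2.4650 * 100
Result: 79.1886 %


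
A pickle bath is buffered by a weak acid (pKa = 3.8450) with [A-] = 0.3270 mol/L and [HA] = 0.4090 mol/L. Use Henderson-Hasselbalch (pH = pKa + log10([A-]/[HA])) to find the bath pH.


ratio = [A-] / [HA] = 0.3270 / 0.4090 = 0.7995
log10(ratio) = -0.0971756
pH = pKa + log10(ratio) = 3.8450 - 0.0971756 = 3.7478


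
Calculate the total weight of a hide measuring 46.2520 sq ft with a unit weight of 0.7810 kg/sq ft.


Formula: Weight = area * weight_per_sqft
Substituting: Weight = 46.2520 * 0.7810
Result: 36.1228 kg


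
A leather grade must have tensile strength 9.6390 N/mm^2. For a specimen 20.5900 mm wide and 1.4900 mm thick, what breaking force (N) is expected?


Formula: F = TS * w * t
Substituting: F = 9.6390 * 20.5900 * 1.4900
Result: 295.7158 N


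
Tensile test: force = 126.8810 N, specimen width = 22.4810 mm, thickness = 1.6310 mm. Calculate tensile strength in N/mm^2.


Formula: TS = force / (width * thickness)
Substituting: TS = 126.8810 / (22.4810 * 1.6310)
Result: 3.4604 N/mm^2


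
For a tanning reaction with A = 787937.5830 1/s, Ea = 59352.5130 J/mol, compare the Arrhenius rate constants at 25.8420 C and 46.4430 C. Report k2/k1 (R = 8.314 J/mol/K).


T1 = 25.8420 + 273.15 = 298.9920 K; T2 = 46.4430 + 273.15 = 319.5930 K
k1 = A * exp(-Ea/(R*T1)) = 787937.5830 * exp(-59352.5130/(8.314*298.9920)) = 3.3658e-05 1/s
k2 = A * exp(-Ea/(R*T2)) = 787937.5830 * exp(-59352.5130/(8.314*319.5930)) = 1.5686e-04 1/s
k2/k1 = 1.5686e-04 / 3.3658e-05 = 4.6603


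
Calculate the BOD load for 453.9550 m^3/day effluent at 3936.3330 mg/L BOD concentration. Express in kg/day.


Formula: BOD_load = volume * conc / 1000
Substituting: BOD_load = 453.9550 * 3936.3330 / 1000
Result: 1786.9180 kg/day


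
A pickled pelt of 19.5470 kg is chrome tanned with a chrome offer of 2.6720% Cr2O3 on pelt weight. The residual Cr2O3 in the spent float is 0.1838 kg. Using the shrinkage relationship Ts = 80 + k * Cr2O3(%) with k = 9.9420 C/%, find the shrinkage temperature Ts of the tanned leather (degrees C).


Offered = pelt * offer_pct / 100 = 19.5470 * 2.6720 / 100 = 0.5223 kg
Uptake = offered - residual = 0.5223 - 0.1838 = 0.3385 kg
Cr2O3% on pelt = uptake / pelt * 100 = 0.3385 / 19.5470 * 100 = 1.7317 %
Ts = 80 + k * Cr2O3% = 80 + 9.9420 * 1.7317 = 97.2166 C


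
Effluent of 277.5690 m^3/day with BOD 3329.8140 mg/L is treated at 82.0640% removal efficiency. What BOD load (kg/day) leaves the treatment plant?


Load_in = volume * conc / 1000 = 277.5690 * 3329.8140 / 1000 = 924.2531 kg/day
Removed = Load_in * eff / 100 = 924.2531 * 82.0640 / 100 = 758.4791 kg/day
Load_out = Load_in - Removed = 924.2531 - 758.4791 = 165.7740 kg/day


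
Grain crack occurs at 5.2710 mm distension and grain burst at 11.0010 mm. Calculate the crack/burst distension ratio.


Formula: Ratio = crack / burst
Substituting: Ratio = 5.2710 / 11.0010
Result: 0.4791


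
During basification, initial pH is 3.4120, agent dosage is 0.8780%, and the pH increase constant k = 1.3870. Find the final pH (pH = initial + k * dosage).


Formula: pH_final = pH_initial + k * base_pct
Substituting: pH_final = 3.4120 + 1.3870 * 0.8780
Result: 4.6298


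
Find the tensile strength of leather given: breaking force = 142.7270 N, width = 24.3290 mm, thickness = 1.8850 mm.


Formula: TS = force / (width * thickness)
Substituting: TS = 142.7270 / (24.3290 * 1.8850)
Result: 3.1122 N/mm^2


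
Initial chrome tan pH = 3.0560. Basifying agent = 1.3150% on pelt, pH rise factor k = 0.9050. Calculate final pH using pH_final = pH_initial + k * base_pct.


Formula: pH_final = pH_initial + k * base_pct
Substituting: pH_final = 3.0560 + 0.9050 * 1.3150
Result: 4.2461


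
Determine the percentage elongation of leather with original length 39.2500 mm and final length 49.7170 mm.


Formula: Elongation = (Lf - L0) / L0 * 100
Substituting: Elongation = (49.7170 - 39.2500) / 39.2500 * 100
Result: 26.6675 %


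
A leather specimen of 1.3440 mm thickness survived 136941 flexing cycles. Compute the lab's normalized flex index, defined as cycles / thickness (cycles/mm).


Formula: Index = cycles / thickness
Substituting: Index = 136941 / 1.3440
Result: 101890.6250 cycles/mm


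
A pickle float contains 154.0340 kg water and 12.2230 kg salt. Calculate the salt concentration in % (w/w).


Formula: Conc = salt / (water + salt) * 100
Substituting: Conc = 12.2230 / (154.0340 + 12.2230) * 100
Result: 7.3519 %


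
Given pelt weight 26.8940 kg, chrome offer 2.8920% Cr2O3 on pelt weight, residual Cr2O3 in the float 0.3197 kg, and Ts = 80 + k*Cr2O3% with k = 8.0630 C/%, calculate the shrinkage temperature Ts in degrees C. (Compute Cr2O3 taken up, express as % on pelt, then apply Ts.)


Offered = pelt * offer_pct / 100 = 26.8940 * 2.8920 / 100 = 0.7778 kg
Uptake = offered - residual = 0.7778 - 0.3197 = 0.4581 kg
Cr2O3% on pelt = uptake / pelt * 100 = 0.4581 / 26.8940 * 100 = 1.7033 %
Ts = 80 + k * Cr2O3% = 80 + 8.0630 * 1.7033 = 93.7334 C


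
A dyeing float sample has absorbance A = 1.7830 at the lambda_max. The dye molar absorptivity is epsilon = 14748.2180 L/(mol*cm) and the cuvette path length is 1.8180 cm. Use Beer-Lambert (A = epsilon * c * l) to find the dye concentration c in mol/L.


Formula: c = A / (epsilon * l)
Substituting: c = 1.7830 / (14748.2180 * 1.8180)
Result: 6.6499e-05 mol/L


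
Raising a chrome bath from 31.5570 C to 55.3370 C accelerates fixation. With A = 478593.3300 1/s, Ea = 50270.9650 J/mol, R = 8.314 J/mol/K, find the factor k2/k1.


T1 = 31.5570 + 273.15 = 304.7070 K; T2 = 55.3370 + 273.15 = 328.4870 K
k1 = A * exp(-Ea/(R*T1)) = 478593.3300 * exp(-50270.9650/(8.314*304.7070)) = 0.00115323 1/s
k2 = A * exp(-Ea/(R*T2)) = 478593.3300 * exp(-50270.9650/(8.314*328.4870)) = 0.00485062 1/s
k2/k1 = 0.00485062 / 0.00115323 = 4.2061


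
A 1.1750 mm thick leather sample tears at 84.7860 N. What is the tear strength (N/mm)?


Formula: Tear strength = force / thickness
Substituting: Tear strength = 84.7860 / 1.1750
Result: 72.1583 N/mm


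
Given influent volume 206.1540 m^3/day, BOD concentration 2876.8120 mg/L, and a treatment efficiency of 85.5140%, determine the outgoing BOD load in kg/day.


Load_in = volume * conc / 1000 = 206.1540 * 2876.8120 / 1000 = 593.0663 kg/day
Removed = Load_in * eff / 100 = 593.0663 * 85.5140 / 100 = 507.1547 kg/day
Load_out = Load_in - Removed = 593.0663 - 507.1547 = 85.9116 kg/day


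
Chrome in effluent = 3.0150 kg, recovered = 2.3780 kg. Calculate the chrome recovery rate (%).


Formula: Recovery = recovered / input * 100
Substituting: Recovery = 2.3780 / 3.0150 * 100
Result: 78.8723 %


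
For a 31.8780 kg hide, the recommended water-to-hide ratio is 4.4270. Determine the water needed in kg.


Formula: Water = hide_weight * ratio
Substituting: Water = 31.8780 * 4.4270
Result: 141.1239 kg


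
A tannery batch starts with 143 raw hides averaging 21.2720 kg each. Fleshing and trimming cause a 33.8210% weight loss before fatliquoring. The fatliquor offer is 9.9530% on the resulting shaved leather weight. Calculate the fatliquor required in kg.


Total_raw = N * avg_wt = 143 * 21.2720 = 3041.8960 kg
Substrate = Total_raw * (1 - loss/100) = 3041.8960 * (1 - 33.8210/100) = 2013.0964 kg
Fat = Substrate * pct / 100 = 2013.0964 * 9.9530 / 100 = 200.3635 kg


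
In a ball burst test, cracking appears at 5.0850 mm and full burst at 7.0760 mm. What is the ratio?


Formula: Ratio = crack / burst
Substituting: Ratio = 5.0850 / 7.0760
Result: 0.7186


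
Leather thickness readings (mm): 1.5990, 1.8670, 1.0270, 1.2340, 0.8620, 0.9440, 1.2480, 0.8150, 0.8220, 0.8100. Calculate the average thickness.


Formula: Average = sum / n
Substituting: Average = 11.2280 / 10
Result: 1.1228 mm


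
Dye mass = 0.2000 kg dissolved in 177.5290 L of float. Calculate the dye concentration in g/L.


Formula: Conc = dye_mass(kg) / volume(L) * 1000
Substituting: Conc = 0.2000 / 177.5290 * 1000
Result: 1.1266 g/L


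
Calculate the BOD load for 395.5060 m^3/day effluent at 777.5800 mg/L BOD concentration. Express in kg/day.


Formula: BOD_load = volume * conc / 1000
Substituting: BOD_load = 395.5060 * 777.5800 / 1000
Result: 307.5376 kg/day


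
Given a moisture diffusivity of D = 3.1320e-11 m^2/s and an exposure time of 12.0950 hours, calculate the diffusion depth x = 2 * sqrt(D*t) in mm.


t = 12.0950 hr * 3600 = 43542.0000 s
D * t = 3.1320e-11 * 43542.0000 = 1.3637e-06
x = 2 * sqrt(D*t) = 2 * sqrt(1.3637e-06) = 0.00233558 m = 2.3356 mm


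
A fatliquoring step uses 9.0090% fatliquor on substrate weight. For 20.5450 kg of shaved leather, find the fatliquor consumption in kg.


Formula: Fat = substrate * pct / 100
Substituting: Fat = 20.5450 * 9.0090 / 100
Result: 1.8509 kg


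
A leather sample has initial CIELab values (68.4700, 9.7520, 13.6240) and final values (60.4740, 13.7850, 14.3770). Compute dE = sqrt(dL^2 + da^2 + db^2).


dL = -7.9960, da = 4.0330, db = 0.7530
dE = sqrt((-7.9960)^2 + 4.0330^2 + 0.7530^2) = 8.9871


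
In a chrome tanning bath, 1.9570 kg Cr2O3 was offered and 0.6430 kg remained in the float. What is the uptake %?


Formula: Uptake = (offered - residual) / offered * 100
Substituting: Uptake = (1.9570 - 0.6430) / 1.9570 * 100
Result: 67.1436 %


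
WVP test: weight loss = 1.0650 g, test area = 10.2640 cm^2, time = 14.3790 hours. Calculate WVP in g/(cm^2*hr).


Formula: WVP = loss / (area * time)
Substituting: WVP = 1.0650 / (10.2640 * 14.3790)
Result: 0.00721613 g/(cm^2*hr)


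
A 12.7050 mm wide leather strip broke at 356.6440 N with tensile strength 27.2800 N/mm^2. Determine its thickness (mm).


Formula: t = F / (TS * w)
Substituting: t = 356.6440 / (27.2800 * 12.7050)
Result: 1.0290 mm


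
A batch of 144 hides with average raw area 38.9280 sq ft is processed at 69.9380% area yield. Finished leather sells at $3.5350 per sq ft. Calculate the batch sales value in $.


Raw_total = N * avg_area = 144 * 38.9280 = 5605.6320 sq ft
Finished = Raw_total * yield / 100 = 5605.6320 * 69.9380 / 100 = 3920.4669 sq ft
Value = Finished * price = 3920.4669 * 3.5350 = 13858.8505 $


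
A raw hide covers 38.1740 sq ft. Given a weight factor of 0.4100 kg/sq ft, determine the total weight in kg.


Formula: Weight = area * weight_per_sqft
Substituting: Weight = 38.1740 * 0.4100
Result: 15.6513 kg


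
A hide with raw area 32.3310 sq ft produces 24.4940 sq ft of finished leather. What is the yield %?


Formula: Yield = finished / raw * 100
Substituting: Yield = 24.4940 / 32.3310 * 100
Result: 75.7601 %


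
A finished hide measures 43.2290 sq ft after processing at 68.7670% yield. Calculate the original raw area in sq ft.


Formula: raw = finished * 100 / yield
Substituting: raw = 43.2290 * 100 / 68.7670
Result: 62.8630 sq ft


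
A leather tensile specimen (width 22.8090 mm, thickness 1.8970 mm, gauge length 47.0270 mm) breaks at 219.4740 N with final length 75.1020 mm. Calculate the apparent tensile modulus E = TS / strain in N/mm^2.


TS = F / (w * t) = 219.4740 / (22.8090 * 1.8970) = 5.0724 N/mm^2
strain = (Lf - L0) / L0 = (75.1020 - 47.0270) / 47.0270 = 0.5970
E = TS / strain = 5.0724 / 0.5970 = 8.4964 N/mm^2


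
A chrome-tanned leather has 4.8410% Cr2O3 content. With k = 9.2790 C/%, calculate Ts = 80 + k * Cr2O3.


Formula: Ts = 80 + k * Cr2O3
Substituting: Ts = 80 + 9.2790 * 4.8410
Result: 124.9196 C


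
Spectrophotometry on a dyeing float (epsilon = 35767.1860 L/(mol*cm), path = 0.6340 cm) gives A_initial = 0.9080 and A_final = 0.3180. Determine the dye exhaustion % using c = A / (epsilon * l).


c_initial = A_i / (epsilon * l) = 0.9080 / (35767.1860 * 0.6340) = 4.0042e-05 mol/L
c_final = A_f / (epsilon * l) = 0.3180 / (35767.1860 * 0.6340) = 1.4023e-05 mol/L
Exhaustion = (c_initial - c_final) / c_initial * 100 = (4.0042e-05 - 1.4023e-05) / 4.0042e-05 * 100 = 64.9780 %


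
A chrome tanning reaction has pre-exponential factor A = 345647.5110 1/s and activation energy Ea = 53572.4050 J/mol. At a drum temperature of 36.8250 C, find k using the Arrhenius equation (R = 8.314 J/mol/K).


T_K = T_C + 273.15 = 36.8250 + 273.15 = 309.9750 K
exponent = -Ea / (R * T_K) = -53572.4050 / (8.314 * 309.9750) = -20.7876
k = A * exp(exponent) = 345647.5110 * exp(-20.7876) = 3.2411e-04 1/s


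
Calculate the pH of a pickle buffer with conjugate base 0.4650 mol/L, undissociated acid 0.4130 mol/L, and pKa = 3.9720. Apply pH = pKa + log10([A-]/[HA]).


ratio = [A-] / [HA] = 0.4650 / 0.4130 = 1.1259
log10(ratio) = 0.0515029
pH = pKa + log10(ratio) = 3.9720 + 0.0515029 = 4.0235


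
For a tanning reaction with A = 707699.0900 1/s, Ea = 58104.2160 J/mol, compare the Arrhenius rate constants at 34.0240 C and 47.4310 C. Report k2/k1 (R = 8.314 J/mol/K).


T1 = 34.0240 + 273.15 = 307.1740 K; T2 = 47.4310 + 273.15 = 320.5810 K
k1 = A * exp(-Ea/(R*T1)) = 707699.0900 * exp(-58104.2160/(8.314*307.1740)) = 9.3095e-05 1/s
k2 = A * exp(-Ea/(R*T2)) = 707699.0900 * exp(-58104.2160/(8.314*320.5810)) = 2.4108e-04 1/s
k2/k1 = 2.4108e-04 / 9.3095e-05 = 2.5896


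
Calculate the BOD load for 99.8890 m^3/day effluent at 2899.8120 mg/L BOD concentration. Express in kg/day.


Formula: BOD_load = volume * conc / 1000
Substituting: BOD_load = 99.8890 * 2899.8120 / 1000
Result: 289.6593 kg/day


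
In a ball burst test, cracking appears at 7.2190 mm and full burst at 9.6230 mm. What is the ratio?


Formula: Ratio = crack / burst
Substituting: Ratio = 7.2190 / 9.6230
Result: 0.7502


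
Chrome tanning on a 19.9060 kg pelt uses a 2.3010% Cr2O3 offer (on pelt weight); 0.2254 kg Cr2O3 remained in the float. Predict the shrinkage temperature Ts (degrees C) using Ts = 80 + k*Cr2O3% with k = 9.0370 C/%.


Offered = pelt * offer_pct / 100 = 19.9060 * 2.3010 / 100 = 0.4580 kg
Uptake = offered - residual = 0.4580 - 0.2254 = 0.2326 kg
Cr2O3% on pelt = uptake / pelt * 100 = 0.2326 / 19.9060 * 100 = 1.1687 %
Ts = 80 + k * Cr2O3% = 80 + 9.0370 * 1.1687 = 90.5613 C


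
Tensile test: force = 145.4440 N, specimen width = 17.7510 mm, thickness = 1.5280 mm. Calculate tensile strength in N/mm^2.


Formula: TS = force / (width * thickness)
Substituting: TS = 145.4440 / (17.7510 * 1.5280)
Result: 5.3623 N/mm^2


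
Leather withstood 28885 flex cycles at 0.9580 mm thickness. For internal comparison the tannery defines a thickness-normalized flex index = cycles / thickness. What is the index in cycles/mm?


Formula: Index = cycles / thickness
Substituting: Index = 28885 / 0.9580
Result: 30151.3570 cycles/mm


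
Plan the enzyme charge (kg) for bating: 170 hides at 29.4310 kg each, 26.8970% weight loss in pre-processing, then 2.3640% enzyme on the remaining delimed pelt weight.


Total_raw = N * avg_wt = 170 * 29.4310 = 5003.2700 kg
Substrate = Total_raw * (1 - loss/100) = 5003.2700 * (1 - 26.8970/100) = 3657.5405 kg
Enzyme = Substrate * pct / 100 = 3657.5405 * 2.3640 / 100 = 86.4643 kg


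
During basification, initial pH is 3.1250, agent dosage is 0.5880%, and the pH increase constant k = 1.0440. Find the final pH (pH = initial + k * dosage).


Formula: pH_final = pH_initial + k * base_pct
Substituting: pH_final = 3.1250 + 1.0440 * 0.5880
Result: 3.7389


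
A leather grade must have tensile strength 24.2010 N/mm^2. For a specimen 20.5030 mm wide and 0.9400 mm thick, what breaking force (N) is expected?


Formula: F = TS * w * t
Substituting: F = 24.2010 * 20.5030 * 0.9400
Result: 466.4215 N


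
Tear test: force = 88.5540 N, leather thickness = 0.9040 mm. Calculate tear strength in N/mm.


Formula: Tear strength = force / thickness
Substituting: Tear strength = 88.5540 / 0.9040
Result: 97.9580 N/mm


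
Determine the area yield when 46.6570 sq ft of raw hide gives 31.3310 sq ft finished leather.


Formula: Yield = finished / raw * 100
Substituting: Yield = 31.3310 / 46.6570 * 100
Result: 67.1518 %


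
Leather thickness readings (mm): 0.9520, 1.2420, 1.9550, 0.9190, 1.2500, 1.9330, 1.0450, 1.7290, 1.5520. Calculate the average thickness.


Formula: Average = sum / n
Substituting: Average = 12.5770 / 9
Result: 1.3974 mm


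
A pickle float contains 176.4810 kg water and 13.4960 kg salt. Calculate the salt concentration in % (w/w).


Formula: Conc = salt / (water + salt) * 100
Substituting: Conc = 13.4960 / (176.4810 + 13.4960) * 100
Result: 7.1040 %


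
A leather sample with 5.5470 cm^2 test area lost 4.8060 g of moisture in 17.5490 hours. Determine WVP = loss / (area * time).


Formula: WVP = loss / (area * time)
Substituting: WVP = 4.8060 / (5.5470 * 17.5490)
Result: 0.0493711 g/(cm^2*hr)


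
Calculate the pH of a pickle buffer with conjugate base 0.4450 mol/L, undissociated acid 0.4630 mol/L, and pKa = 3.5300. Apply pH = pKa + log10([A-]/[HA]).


ratio = [A-] / [HA] = 0.4450 / 0.4630 = 0.9611
log10(ratio) = -0.017221
pH = pKa + log10(ratio) = 3.5300 - 0.017221 = 3.5128


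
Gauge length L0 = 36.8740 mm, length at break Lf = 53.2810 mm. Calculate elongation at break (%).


Formula: Elongation = (Lf - L0) / L0 * 100
Substituting: Elongation = (53.2810 - 36.8740) / 36.8740 * 100
Result: 44.4948 %


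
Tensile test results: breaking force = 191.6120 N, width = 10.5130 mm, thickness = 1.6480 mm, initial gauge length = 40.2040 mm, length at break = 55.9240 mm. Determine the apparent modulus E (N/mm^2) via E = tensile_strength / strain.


TS = F / (w * t) = 191.6120 / (10.5130 * 1.6480) = 11.0596 N/mm^2
strain = (Lf - L0) / L0 = (55.9240 - 40.2040) / 40.2040 = 0.3910
E = TS / strain = 11.0596 / 0.3910 = 28.2850 N/mm^2


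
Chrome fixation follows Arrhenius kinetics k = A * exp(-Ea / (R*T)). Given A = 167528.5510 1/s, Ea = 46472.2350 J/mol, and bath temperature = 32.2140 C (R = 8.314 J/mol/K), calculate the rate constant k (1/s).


T_K = T_C + 273.15 = 32.2140 + 273.15 = 305.3640 K
exponent = -Ea / (R * T_K) = -46472.2350 / (8.314 * 305.3640) = -18.3048
k = A * exp(exponent) = 167528.5510 * exp(-18.3048) = 0.00188106 1/s


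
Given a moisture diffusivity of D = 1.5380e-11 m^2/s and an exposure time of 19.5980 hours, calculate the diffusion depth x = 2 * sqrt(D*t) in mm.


t = 19.5980 hr * 3600 = 70552.8000 s
D * t = 1.5380e-11 * 70552.8000 = 1.0851e-06
x = 2 * sqrt(D*t) = 2 * sqrt(1.0851e-06) = 0.00208336 m = 2.0834 mm


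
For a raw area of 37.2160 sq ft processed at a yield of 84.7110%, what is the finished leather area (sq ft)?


Formula: finished = raw * yield / 100
Substituting: finished = 37.2160 * 84.7110 / 100
Result: 31.5260 sq ft


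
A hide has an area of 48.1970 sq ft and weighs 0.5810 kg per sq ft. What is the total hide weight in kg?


Formula: Weight = area * weight_per_sqft
Substituting: Weight = 48.1970 * 0.5810
Result: 28.0025 kg


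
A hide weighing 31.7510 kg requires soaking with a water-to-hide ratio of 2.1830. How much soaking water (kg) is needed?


Formula: Water = hide_weight * ratio
Substituting: Water = 31.7510 * 2.1830
Result: 69.3124 kg


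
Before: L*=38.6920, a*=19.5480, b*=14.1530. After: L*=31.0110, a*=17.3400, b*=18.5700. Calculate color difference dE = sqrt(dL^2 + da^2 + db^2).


dL = -7.6810, da = -2.2080, db = 4.4170
dE = sqrt((-7.6810)^2 + (-2.2080)^2 + 4.4170^2) = 9.1314


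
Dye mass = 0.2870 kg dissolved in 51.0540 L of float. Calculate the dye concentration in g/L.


Formula: Conc = dye_mass(kg) / volume(L) * 1000
Substituting: Conc = 0.2870 / 51.0540 * 1000
Result: 5.6215 g/L


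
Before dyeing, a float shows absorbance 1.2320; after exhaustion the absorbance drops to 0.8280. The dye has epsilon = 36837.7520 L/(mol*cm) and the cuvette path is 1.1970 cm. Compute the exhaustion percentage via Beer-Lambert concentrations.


c_initial = A_i / (epsilon * l) = 1.2320 / (36837.7520 * 1.1970) = 2.7940e-05 mol/L
c_final = A_f / (epsilon * l) = 0.8280 / (36837.7520 * 1.1970) = 1.8778e-05 mol/L
Exhaustion = (c_initial - c_final) / c_initial * 100 = (2.7940e-05 - 1.8778e-05) / 2.7940e-05 * 100 = 32.7922 %


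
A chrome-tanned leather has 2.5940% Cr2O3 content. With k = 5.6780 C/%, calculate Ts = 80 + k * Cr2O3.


Formula: Ts = 80 + k * Cr2O3
Substituting: Ts = 80 + 5.6780 * 2.5940
Result: 94.7287 C


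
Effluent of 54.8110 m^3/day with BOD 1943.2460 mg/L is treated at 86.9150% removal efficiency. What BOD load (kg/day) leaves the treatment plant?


Load_in = volume * conc / 1000 = 54.8110 * 1943.2460 / 1000 = 106.5113 kg/day
Removed = Load_in * eff / 100 = 106.5113 * 86.9150 / 100 = 92.5743 kg/day
Load_out = Load_in - Removed = 106.5113 - 92.5743 = 13.9370 kg/day


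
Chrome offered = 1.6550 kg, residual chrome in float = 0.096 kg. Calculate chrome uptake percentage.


Formula: Uptake = (offered - residual) / offered * 100
Substituting: Uptake = (1.6550 - 0.096) / 1.6550 * 100
Result: 94.1994 %


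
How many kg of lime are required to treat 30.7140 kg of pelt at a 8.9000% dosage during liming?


Formula: Lime = substrate * pct / 100
Substituting: Lime = 30.7140 * 8.9000 / 100
Result: 2.7335 kg


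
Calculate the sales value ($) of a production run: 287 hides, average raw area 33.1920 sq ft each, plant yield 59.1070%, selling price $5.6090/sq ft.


Raw_total = N * avg_area = 287 * 33.1920 = 9526.1040 sq ft
Finished = Raw_total * yield / 100 = 9526.1040 * 59.1070 / 100 = 5630.5943 sq ft
Value = Finished * price = 5630.5943 * 5.6090 = 31582.0034 $


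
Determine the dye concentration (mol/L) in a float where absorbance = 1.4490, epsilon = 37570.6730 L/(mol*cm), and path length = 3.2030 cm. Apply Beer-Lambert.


Formula: c = A / (epsilon * l)
Substituting: c = 1.4490 / (37570.6730 * 3.2030)
Result: 1.2041e-05 mol/L


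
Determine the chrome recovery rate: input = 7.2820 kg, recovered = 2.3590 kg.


Formula: Recovery = recovered / input * 100
Substituting: Recovery = 2.3590 / 7.2820 * 100
Result: 32.3949 %


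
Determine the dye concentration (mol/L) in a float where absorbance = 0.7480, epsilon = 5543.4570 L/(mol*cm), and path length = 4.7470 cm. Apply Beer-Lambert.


Formula: c = A / (epsilon * l)
Substituting: c = 0.7480 / (5543.4570 * 4.7470)
Result: 2.8425e-05 mol/L


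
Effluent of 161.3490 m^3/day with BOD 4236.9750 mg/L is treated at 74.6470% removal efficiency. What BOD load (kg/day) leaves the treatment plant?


Load_in = volume * conc / 1000 = 161.3490 * 4236.9750 / 1000 = 683.6317 kg/day
Removed = Load_in * eff / 100 = 683.6317 * 74.6470 / 100 = 510.3105 kg/day
Load_out = Load_in - Removed = 683.6317 - 510.3105 = 173.3211 kg/day


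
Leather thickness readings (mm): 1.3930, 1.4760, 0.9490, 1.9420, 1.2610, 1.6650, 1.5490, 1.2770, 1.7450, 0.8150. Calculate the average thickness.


Formula: Average = sum / n
Substituting: Average = 14.0720 / 10
Result: 1.4072 mm


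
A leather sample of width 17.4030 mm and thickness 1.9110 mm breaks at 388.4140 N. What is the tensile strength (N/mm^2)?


Formula: TS = force / (width * thickness)
Substituting: TS = 388.4140 / (17.4030 * 1.9110)
Result: 11.6791 N/mm^2


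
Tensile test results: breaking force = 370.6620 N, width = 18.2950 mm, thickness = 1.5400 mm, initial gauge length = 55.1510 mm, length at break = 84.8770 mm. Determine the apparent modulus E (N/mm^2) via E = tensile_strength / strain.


TS = F / (w * t) = 370.6620 / (18.2950 * 1.5400) = 13.1560 N/mm^2
strain = (Lf - L0) / L0 = (84.8770 - 55.1510) / 55.1510 = 0.5390
E = TS / strain = 13.1560 / 0.5390 = 24.4085 N/mm^2


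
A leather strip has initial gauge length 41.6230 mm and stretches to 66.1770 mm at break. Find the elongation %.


Formula: Elongation = (Lf - L0) / L0 * 100
Substituting: Elongation = (66.1770 - 41.6230) / 41.6230 * 100
Result: 58.9914 %


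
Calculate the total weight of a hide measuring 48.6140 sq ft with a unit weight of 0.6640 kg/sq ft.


Formula: Weight = area * weight_per_sqft
Substituting: Weight = 48.6140 * 0.6640
Result: 32.2797 kg


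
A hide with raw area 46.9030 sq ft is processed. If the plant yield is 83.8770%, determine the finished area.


Formula: finished = raw * yield / 100
Substituting: finished = 46.9030 * 83.8770 / 100
Result: 39.3408 sq ft


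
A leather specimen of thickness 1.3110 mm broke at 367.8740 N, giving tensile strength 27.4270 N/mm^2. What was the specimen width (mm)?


Formula: w = F / (TS * t)
Substituting: w = 367.8740 / (27.4270 * 1.3110)
Result: 10.2310 mm


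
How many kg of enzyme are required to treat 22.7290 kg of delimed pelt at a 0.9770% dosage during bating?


Formula: Enzyme = substrate * pct / 100
Substituting: Enzyme = 22.7290 * 0.9770 / 100
Result: 0.2221 kg


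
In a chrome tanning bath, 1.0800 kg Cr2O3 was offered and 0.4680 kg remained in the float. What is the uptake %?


Formula: Uptake = (offered - residual) / offered * 100
Substituting: Uptake = (1.0800 - 0.4680) / 1.0800 * 100
Result: 56.6667 %


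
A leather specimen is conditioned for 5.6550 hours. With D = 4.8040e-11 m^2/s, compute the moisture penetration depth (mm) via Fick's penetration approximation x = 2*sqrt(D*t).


t = 5.6550 hr * 3600 = 20358.0000 s
D * t = 4.8040e-11 * 20358.0000 = 9.7800e-07
x = 2 * sqrt(D*t) = 2 * sqrt(9.7800e-07) = 0.00197788 m = 1.9779 mm


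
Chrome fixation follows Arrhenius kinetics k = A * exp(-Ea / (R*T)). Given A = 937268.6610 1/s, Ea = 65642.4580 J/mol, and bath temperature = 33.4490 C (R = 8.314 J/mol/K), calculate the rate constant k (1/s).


T_K = T_C + 273.15 = 33.4490 + 273.15 = 306.5990 K
exponent = -Ea / (R * T_K) = -65642.4580 / (8.314 * 306.5990) = -25.7516
k = A * exp(exponent) = 937268.6610 * exp(-25.7516) = 6.1389e-06 1/s


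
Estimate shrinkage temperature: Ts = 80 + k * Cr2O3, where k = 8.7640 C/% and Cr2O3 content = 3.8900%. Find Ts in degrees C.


Formula: Ts = 80 + k * Cr2O3
Substituting: Ts = 80 + 8.7640 * 3.8900
Result: 114.0920 C


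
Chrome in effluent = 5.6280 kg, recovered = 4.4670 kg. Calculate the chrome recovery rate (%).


Formula: Recovery = recovered / input * 100
Substituting: Recovery = 4.4670 / 5.6280 * 100
Result: 79.3710 %


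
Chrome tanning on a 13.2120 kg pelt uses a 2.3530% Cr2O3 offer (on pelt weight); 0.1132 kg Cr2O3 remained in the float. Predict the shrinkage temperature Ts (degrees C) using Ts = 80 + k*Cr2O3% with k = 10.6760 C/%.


Offered = pelt * offer_pct / 100 = 13.2120 * 2.3530 / 100 = 0.3109 kg
Uptake = offered - residual = 0.3109 - 0.1132 = 0.1977 kg
Cr2O3% on pelt = uptake / pelt * 100 = 0.1977 / 13.2120 * 100 = 1.4962 %
Ts = 80 + k * Cr2O3% = 80 + 10.6760 * 1.4962 = 95.9735 C


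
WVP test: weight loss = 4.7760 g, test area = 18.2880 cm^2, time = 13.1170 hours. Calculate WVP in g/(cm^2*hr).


Formula: WVP = loss / (area * time)
Substituting: WVP = 4.7760 / (18.2880 * 13.1170)
Result: 0.0199096 g/(cm^2*hr)


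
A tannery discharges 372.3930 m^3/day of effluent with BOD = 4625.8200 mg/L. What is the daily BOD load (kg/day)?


Formula: BOD_load = volume * conc / 1000
Substituting: BOD_load = 372.3930 * 4625.8200 / 1000
Result: 1722.6230 kg/day


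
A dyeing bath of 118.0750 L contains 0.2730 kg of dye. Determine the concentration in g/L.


Formula: Conc = dye_mass(kg) / volume(L) * 1000
Substituting: Conc = 0.2730 / 118.0750 * 1000
Result: 2.3121 g/L


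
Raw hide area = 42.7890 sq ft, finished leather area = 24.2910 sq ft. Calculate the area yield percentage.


Formula: Yield = finished / raw * 100
Substituting: Yield = 24.2910 / 42.7890 * 100
Result: 56.7693 %


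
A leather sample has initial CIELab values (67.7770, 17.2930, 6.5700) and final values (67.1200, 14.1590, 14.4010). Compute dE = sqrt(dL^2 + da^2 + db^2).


dL = -0.6570, da = -3.1340, db = 7.8310
dE = sqrt((-0.6570)^2 + (-3.1340)^2 + 7.8310^2) = 8.4604


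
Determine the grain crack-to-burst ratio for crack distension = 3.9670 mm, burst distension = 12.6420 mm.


Formula: Ratio = crack / burst
Substituting: Ratio = 3.9670 / 12.6420
Result: 0.3138


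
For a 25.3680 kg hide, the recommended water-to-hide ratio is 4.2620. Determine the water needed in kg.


Formula: Water = hide_weight * ratio
Substituting: Water = 25.3680 * 4.2620
Result: 108.1184 kg


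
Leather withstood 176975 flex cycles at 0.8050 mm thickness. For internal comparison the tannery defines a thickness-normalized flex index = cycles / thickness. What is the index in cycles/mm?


Formula: Index = cycles / thickness
Substituting: Index = 176975 / 0.8050
Result: 219844.7205 cycles/mm


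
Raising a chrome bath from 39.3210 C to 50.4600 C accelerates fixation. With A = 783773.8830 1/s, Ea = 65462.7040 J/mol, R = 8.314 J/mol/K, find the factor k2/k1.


T1 = 39.3210 + 273.15 = 312.4710 K; T2 = 50.4600 + 273.15 = 323.6100 K
k1 = A * exp(-Ea/(R*T1)) = 783773.8830 * exp(-65462.7040/(8.314*312.4710)) = 8.9255e-06 1/s
k2 = A * exp(-Ea/(R*T2)) = 783773.8830 * exp(-65462.7040/(8.314*323.6100)) = 2.1248e-05 1/s
k2/k1 = 2.1248e-05 / 8.9255e-06 = 2.3806
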